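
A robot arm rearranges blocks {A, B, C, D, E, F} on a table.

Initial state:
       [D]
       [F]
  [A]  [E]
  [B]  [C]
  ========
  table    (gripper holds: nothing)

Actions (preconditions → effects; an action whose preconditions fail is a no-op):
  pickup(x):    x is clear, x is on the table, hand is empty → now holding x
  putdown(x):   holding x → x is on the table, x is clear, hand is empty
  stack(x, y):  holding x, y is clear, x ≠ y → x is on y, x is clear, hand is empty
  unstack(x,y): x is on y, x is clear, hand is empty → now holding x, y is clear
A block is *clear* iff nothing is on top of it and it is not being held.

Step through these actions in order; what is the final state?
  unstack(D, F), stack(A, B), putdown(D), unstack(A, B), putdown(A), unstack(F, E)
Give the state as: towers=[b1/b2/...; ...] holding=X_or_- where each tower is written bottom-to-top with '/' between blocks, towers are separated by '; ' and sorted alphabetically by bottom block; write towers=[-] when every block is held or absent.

towers=[A; B; C/E; D] holding=F

step 1 (unstack(D, F)): towers=[B/A; C/E/F] holding=D
step 2 (stack(A, B)) [no-op]: towers=[B/A; C/E/F] holding=D
step 3 (putdown(D)): towers=[B/A; C/E/F; D] holding=-
step 4 (unstack(A, B)): towers=[B; C/E/F; D] holding=A
step 5 (putdown(A)): towers=[A; B; C/E/F; D] holding=-
step 6 (unstack(F, E)): towers=[A; B; C/E; D] holding=F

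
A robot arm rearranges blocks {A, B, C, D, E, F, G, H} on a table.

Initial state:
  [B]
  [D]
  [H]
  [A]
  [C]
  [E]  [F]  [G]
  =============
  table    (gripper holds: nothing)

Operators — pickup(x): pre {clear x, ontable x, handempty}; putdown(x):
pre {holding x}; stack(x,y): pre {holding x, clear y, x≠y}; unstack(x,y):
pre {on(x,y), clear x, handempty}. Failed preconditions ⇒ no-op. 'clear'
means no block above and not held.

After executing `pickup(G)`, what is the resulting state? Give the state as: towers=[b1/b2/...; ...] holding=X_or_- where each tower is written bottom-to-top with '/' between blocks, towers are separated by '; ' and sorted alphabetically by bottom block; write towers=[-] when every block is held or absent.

towers=[E/C/A/H/D/B; F] holding=G

before: towers=[E/C/A/H/D/B; F; G] holding=-
pre[pickup(G)]: clear(G) yes, ontable(G) yes, handempty yes
all met → apply pickup(G)
after:  towers=[E/C/A/H/D/B; F] holding=G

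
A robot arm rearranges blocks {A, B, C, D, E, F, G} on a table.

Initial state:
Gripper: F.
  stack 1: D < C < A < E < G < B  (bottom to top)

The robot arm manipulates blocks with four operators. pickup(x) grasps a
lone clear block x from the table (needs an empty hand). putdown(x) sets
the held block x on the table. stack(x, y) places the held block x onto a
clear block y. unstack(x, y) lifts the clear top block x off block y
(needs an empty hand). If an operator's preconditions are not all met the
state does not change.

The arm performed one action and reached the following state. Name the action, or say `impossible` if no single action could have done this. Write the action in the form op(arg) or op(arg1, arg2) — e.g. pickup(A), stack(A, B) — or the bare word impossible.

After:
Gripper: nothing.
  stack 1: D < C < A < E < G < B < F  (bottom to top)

stack(F, B)

target: towers=[D/C/A/E/G/B/F] holding=-
        putdown(F) → towers=[D/C/A/E/G/B; F] holding=-
       stack(F, B) → towers=[D/C/A/E/G/B/F] holding=-  ← match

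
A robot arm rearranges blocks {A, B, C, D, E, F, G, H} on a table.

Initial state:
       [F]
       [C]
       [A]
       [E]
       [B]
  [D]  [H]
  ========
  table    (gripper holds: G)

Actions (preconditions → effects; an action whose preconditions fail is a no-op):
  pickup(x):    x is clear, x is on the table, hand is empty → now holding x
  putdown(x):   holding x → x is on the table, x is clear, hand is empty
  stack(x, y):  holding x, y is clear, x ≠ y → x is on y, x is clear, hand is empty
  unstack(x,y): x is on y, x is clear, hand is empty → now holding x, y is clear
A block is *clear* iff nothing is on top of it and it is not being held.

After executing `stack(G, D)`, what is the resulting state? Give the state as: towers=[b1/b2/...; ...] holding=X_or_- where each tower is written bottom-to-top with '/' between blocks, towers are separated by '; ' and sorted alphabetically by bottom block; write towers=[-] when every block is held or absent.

before: towers=[D; H/B/E/A/C/F] holding=G
pre[stack(G, D)]: holding(G) ok, clear(D) ok, G≠D ok
all met → apply stack(G, D)
after:  towers=[D/G; H/B/E/A/C/F] holding=-

towers=[D/G; H/B/E/A/C/F] holding=-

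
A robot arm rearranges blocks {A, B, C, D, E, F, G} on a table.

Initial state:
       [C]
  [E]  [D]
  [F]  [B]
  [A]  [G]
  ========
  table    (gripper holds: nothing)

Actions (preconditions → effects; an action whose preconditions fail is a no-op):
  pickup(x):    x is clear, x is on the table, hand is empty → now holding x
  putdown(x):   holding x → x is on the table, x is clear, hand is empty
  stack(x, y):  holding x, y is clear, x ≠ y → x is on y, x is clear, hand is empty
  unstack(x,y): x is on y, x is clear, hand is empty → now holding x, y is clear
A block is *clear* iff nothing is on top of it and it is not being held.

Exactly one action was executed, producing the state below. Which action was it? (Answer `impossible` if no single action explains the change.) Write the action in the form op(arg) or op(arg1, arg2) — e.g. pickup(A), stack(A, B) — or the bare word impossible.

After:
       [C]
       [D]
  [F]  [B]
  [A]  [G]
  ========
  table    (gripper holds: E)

unstack(E, F)

target: towers=[A/F; G/B/D/C] holding=E
     unstack(E, F) → towers=[A/F; G/B/D/C] holding=E  ← match
     unstack(C, D) → towers=[A/F/E; G/B/D] holding=C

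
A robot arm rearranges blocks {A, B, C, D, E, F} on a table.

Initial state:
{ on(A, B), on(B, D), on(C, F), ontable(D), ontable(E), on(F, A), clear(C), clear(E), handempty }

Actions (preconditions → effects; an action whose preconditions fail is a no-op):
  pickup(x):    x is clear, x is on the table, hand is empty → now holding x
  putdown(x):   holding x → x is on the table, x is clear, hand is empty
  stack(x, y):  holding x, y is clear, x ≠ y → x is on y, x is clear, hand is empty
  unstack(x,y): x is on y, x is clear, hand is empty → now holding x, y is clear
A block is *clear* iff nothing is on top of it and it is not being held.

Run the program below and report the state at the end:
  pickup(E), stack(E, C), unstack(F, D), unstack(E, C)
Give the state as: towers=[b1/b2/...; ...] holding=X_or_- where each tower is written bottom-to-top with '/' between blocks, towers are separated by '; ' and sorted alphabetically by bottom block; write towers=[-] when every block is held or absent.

step 1 (pickup(E)): towers=[D/B/A/F/C] holding=E
step 2 (stack(E, C)): towers=[D/B/A/F/C/E] holding=-
step 3 (unstack(F, D)) [no-op]: towers=[D/B/A/F/C/E] holding=-
step 4 (unstack(E, C)): towers=[D/B/A/F/C] holding=E

towers=[D/B/A/F/C] holding=E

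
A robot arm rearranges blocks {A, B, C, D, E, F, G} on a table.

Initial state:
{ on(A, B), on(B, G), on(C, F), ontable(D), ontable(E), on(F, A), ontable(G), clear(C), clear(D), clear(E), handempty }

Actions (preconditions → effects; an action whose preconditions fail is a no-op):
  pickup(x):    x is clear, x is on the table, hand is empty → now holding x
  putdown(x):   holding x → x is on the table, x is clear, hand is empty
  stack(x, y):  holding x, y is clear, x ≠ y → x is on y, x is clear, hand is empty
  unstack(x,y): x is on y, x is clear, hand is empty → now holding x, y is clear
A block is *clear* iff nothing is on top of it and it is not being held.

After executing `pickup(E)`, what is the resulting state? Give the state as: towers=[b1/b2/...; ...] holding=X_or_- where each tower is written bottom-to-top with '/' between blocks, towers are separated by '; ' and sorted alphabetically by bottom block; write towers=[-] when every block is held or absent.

before: towers=[D; E; G/B/A/F/C] holding=-
pre[pickup(E)]: clear(E) ✓, ontable(E) ✓, handempty ✓
all met → apply pickup(E)
after:  towers=[D; G/B/A/F/C] holding=E

towers=[D; G/B/A/F/C] holding=E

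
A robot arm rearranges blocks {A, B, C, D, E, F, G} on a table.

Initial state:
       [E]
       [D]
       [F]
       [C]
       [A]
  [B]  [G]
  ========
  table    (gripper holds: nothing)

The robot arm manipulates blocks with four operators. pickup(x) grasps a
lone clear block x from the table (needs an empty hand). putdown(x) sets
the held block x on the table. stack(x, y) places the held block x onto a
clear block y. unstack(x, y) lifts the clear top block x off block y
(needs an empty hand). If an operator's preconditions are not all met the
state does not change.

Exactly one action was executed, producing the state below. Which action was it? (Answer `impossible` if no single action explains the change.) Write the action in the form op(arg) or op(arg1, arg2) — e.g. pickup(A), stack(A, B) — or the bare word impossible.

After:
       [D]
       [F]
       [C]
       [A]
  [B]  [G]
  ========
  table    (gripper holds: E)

target: towers=[B; G/A/C/F/D] holding=E
         pickup(B) → towers=[G/A/C/F/D/E] holding=B
     unstack(E, D) → towers=[B; G/A/C/F/D] holding=E  ← match

unstack(E, D)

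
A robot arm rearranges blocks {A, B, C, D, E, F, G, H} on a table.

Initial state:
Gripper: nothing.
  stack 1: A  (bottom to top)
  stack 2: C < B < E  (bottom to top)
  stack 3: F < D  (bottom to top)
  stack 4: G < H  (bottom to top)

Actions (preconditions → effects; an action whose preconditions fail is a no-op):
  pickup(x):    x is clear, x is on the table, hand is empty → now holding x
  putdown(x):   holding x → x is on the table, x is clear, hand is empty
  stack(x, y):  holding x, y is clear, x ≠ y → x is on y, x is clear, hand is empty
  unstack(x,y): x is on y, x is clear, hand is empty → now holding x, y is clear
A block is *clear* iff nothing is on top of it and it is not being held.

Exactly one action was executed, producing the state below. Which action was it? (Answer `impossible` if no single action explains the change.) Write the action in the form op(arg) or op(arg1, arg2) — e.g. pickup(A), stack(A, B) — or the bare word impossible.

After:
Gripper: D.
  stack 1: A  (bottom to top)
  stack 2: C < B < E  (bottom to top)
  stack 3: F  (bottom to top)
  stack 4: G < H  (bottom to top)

target: towers=[A; C/B/E; F; G/H] holding=D
         pickup(A) → towers=[C/B/E; F/D; G/H] holding=A
     unstack(E, B) → towers=[A; C/B; F/D; G/H] holding=E
     unstack(H, G) → towers=[A; C/B/E; F/D; G] holding=H
     unstack(D, F) → towers=[A; C/B/E; F; G/H] holding=D  ← match

unstack(D, F)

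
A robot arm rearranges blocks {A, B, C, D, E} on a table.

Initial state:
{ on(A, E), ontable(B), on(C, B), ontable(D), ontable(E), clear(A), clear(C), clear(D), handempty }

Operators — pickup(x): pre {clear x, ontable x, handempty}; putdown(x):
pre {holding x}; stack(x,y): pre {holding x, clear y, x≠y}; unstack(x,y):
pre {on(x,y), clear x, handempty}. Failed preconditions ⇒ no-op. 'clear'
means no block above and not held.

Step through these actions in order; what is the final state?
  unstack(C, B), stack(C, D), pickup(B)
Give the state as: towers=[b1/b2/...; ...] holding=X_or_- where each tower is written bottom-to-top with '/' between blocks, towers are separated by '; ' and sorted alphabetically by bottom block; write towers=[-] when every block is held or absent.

step 1 (unstack(C, B)): towers=[B; D; E/A] holding=C
step 2 (stack(C, D)): towers=[B; D/C; E/A] holding=-
step 3 (pickup(B)): towers=[D/C; E/A] holding=B

towers=[D/C; E/A] holding=B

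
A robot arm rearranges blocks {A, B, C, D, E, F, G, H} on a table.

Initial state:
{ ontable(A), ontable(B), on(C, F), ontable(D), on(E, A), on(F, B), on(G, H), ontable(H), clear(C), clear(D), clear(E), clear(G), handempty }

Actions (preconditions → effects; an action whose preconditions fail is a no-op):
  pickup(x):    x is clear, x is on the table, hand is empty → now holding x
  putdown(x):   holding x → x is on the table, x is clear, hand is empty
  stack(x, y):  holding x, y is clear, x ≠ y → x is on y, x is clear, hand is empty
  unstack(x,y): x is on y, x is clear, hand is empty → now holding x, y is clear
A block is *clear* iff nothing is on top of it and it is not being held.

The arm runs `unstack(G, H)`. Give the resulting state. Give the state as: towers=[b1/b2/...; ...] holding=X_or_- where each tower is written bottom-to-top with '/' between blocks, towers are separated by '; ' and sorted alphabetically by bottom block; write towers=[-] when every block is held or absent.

towers=[A/E; B/F/C; D; H] holding=G

before: towers=[A/E; B/F/C; D; H/G] holding=-
pre[unstack(G, H)]: on(G,H) ok, clear(G) ok, handempty ok
all met → apply unstack(G, H)
after:  towers=[A/E; B/F/C; D; H] holding=G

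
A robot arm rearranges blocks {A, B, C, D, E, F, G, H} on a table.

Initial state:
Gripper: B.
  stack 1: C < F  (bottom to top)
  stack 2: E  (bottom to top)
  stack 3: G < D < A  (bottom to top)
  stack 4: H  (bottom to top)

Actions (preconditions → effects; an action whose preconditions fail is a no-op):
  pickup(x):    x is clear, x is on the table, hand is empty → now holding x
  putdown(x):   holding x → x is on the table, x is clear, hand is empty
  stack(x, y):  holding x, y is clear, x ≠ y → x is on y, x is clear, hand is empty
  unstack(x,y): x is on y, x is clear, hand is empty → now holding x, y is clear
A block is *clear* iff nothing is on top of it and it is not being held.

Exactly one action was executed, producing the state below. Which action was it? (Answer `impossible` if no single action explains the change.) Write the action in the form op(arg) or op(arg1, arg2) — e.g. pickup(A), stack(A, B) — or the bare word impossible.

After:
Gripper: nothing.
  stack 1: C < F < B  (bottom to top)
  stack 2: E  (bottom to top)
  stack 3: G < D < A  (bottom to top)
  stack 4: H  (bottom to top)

target: towers=[C/F/B; E; G/D/A; H] holding=-
        putdown(B) → towers=[B; C/F; E; G/D/A; H] holding=-
       stack(B, A) → towers=[C/F; E; G/D/A/B; H] holding=-
       stack(B, E) → towers=[C/F; E/B; G/D/A; H] holding=-
       stack(B, H) → towers=[C/F; E; G/D/A; H/B] holding=-
       stack(B, F) → towers=[C/F/B; E; G/D/A; H] holding=-  ← match

stack(B, F)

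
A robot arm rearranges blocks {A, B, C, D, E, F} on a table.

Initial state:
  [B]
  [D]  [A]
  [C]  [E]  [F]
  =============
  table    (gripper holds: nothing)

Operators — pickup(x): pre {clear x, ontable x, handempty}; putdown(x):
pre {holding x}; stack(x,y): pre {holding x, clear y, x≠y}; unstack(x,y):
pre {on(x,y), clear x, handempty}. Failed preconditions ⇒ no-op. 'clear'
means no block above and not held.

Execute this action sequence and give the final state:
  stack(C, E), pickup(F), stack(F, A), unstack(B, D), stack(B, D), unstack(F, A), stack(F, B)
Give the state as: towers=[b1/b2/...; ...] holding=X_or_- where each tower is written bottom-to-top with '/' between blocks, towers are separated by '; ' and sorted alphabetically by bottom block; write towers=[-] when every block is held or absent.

towers=[C/D/B/F; E/A] holding=-

step 1 (stack(C, E)) [no-op]: towers=[C/D/B; E/A; F] holding=-
step 2 (pickup(F)): towers=[C/D/B; E/A] holding=F
step 3 (stack(F, A)): towers=[C/D/B; E/A/F] holding=-
step 4 (unstack(B, D)): towers=[C/D; E/A/F] holding=B
step 5 (stack(B, D)): towers=[C/D/B; E/A/F] holding=-
step 6 (unstack(F, A)): towers=[C/D/B; E/A] holding=F
step 7 (stack(F, B)): towers=[C/D/B/F; E/A] holding=-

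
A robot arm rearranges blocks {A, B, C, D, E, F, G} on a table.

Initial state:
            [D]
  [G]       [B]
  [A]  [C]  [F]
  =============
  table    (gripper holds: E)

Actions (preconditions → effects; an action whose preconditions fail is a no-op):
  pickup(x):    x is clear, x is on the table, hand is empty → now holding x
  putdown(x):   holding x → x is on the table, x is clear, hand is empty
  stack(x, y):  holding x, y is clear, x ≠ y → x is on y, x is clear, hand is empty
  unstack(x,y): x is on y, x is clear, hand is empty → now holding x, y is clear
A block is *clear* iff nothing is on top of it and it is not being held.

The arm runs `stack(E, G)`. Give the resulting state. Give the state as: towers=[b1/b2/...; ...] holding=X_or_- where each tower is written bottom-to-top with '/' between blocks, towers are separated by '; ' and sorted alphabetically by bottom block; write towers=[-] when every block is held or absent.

before: towers=[A/G; C; F/B/D] holding=E
pre[stack(E, G)]: holding(E) ok, clear(G) ok, E≠G ok
all met → apply stack(E, G)
after:  towers=[A/G/E; C; F/B/D] holding=-

towers=[A/G/E; C; F/B/D] holding=-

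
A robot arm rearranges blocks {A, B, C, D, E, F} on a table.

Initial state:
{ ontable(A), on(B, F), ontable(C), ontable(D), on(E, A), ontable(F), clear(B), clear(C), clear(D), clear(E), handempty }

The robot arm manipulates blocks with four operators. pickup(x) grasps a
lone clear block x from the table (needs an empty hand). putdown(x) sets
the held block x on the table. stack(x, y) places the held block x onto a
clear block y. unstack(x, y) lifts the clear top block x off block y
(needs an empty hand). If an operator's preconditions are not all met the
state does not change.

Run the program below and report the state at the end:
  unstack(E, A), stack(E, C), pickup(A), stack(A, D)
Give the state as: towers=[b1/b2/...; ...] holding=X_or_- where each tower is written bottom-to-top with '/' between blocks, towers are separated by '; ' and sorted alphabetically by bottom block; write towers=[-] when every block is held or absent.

step 1 (unstack(E, A)): towers=[A; C; D; F/B] holding=E
step 2 (stack(E, C)): towers=[A; C/E; D; F/B] holding=-
step 3 (pickup(A)): towers=[C/E; D; F/B] holding=A
step 4 (stack(A, D)): towers=[C/E; D/A; F/B] holding=-

towers=[C/E; D/A; F/B] holding=-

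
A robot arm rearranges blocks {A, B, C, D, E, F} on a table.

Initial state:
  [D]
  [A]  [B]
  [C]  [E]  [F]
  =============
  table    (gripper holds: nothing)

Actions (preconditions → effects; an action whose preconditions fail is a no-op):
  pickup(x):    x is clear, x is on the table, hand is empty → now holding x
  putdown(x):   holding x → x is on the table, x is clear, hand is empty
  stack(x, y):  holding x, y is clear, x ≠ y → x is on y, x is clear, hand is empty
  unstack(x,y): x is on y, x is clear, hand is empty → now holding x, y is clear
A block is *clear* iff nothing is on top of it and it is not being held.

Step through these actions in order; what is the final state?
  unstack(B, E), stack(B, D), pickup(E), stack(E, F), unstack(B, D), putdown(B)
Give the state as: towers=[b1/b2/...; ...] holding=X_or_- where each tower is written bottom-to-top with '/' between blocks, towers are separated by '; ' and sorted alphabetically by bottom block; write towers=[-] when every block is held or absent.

step 1 (unstack(B, E)): towers=[C/A/D; E; F] holding=B
step 2 (stack(B, D)): towers=[C/A/D/B; E; F] holding=-
step 3 (pickup(E)): towers=[C/A/D/B; F] holding=E
step 4 (stack(E, F)): towers=[C/A/D/B; F/E] holding=-
step 5 (unstack(B, D)): towers=[C/A/D; F/E] holding=B
step 6 (putdown(B)): towers=[B; C/A/D; F/E] holding=-

towers=[B; C/A/D; F/E] holding=-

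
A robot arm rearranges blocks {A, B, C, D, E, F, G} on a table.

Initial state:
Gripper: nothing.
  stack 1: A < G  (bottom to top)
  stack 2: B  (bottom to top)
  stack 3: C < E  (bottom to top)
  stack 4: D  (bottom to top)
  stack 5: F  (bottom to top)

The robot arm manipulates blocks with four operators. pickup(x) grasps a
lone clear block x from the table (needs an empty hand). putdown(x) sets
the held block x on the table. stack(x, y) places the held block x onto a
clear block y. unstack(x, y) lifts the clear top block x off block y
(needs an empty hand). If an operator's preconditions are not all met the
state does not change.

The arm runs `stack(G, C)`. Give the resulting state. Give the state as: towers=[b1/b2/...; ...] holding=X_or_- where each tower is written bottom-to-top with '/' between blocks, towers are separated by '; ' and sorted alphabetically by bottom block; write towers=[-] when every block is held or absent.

towers=[A/G; B; C/E; D; F] holding=-

before: towers=[A/G; B; C/E; D; F] holding=-
pre[stack(G, C)]: holding(G) fail, clear(C) fail, G≠C ok
holding(G), clear(C) unmet → stack(G, C) is a no-op
after:  towers=[A/G; B; C/E; D; F] holding=-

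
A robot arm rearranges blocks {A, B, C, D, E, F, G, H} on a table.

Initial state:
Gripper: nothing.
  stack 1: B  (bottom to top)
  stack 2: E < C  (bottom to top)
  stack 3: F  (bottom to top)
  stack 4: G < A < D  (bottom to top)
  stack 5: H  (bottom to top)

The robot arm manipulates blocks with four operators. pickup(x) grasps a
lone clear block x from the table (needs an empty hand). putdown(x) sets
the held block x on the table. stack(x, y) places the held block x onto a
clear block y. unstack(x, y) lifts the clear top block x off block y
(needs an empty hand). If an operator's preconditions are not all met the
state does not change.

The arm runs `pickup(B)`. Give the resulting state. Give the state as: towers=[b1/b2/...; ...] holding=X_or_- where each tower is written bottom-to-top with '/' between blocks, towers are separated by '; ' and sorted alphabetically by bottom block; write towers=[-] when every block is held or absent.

before: towers=[B; E/C; F; G/A/D; H] holding=-
pre[pickup(B)]: clear(B) ✓, ontable(B) ✓, handempty ✓
all met → apply pickup(B)
after:  towers=[E/C; F; G/A/D; H] holding=B

towers=[E/C; F; G/A/D; H] holding=B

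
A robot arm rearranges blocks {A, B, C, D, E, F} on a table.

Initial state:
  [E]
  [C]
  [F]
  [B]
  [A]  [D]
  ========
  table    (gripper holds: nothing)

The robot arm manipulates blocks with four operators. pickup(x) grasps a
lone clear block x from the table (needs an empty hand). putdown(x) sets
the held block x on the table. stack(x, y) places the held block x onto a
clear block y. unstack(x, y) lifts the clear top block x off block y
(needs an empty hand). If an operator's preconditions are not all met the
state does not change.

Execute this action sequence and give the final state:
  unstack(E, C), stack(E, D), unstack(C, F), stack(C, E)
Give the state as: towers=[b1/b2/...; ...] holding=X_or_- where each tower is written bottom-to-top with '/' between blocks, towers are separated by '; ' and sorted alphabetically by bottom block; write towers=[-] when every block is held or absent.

towers=[A/B/F; D/E/C] holding=-

step 1 (unstack(E, C)): towers=[A/B/F/C; D] holding=E
step 2 (stack(E, D)): towers=[A/B/F/C; D/E] holding=-
step 3 (unstack(C, F)): towers=[A/B/F; D/E] holding=C
step 4 (stack(C, E)): towers=[A/B/F; D/E/C] holding=-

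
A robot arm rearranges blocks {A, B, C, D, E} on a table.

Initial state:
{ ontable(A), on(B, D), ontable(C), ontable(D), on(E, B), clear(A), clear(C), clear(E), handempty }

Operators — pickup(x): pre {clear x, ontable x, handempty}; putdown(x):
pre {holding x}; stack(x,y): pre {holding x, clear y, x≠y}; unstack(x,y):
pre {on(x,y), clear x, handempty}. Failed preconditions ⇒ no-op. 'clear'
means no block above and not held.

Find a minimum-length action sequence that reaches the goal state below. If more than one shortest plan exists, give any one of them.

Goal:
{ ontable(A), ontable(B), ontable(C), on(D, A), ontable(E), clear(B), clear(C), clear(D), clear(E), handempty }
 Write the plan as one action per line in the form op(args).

unstack(E, B)
putdown(E)
unstack(B, D)
putdown(B)
pickup(D)
stack(D, A)

step 1 (unstack(E, B)): towers=[A; C; D/B] holding=E
step 2 (putdown(E)): towers=[A; C; D/B; E] holding=-
step 3 (unstack(B, D)): towers=[A; C; D; E] holding=B
step 4 (putdown(B)): towers=[A; B; C; D; E] holding=-
step 5 (pickup(D)): towers=[A; B; C; E] holding=D
step 6 (stack(D, A)): towers=[A/D; B; C; E] holding=-
goal check: towers=[A/D; B; C; E] holding=- — reached (length 6, optimal by BFS)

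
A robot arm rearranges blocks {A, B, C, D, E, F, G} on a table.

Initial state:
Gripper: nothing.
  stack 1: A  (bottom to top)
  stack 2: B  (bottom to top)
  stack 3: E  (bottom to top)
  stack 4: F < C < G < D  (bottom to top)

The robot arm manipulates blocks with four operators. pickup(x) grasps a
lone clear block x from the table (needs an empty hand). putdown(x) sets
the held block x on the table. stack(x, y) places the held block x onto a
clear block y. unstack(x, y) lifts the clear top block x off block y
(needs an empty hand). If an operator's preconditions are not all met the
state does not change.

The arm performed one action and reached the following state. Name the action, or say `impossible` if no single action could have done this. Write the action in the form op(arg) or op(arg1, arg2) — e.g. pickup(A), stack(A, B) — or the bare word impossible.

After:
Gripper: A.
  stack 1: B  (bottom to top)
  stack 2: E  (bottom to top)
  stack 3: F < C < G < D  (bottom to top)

pickup(A)

target: towers=[B; E; F/C/G/D] holding=A
         pickup(B) → towers=[A; E; F/C/G/D] holding=B
     unstack(D, G) → towers=[A; B; E; F/C/G] holding=D
         pickup(A) → towers=[B; E; F/C/G/D] holding=A  ← match
         pickup(E) → towers=[A; B; F/C/G/D] holding=E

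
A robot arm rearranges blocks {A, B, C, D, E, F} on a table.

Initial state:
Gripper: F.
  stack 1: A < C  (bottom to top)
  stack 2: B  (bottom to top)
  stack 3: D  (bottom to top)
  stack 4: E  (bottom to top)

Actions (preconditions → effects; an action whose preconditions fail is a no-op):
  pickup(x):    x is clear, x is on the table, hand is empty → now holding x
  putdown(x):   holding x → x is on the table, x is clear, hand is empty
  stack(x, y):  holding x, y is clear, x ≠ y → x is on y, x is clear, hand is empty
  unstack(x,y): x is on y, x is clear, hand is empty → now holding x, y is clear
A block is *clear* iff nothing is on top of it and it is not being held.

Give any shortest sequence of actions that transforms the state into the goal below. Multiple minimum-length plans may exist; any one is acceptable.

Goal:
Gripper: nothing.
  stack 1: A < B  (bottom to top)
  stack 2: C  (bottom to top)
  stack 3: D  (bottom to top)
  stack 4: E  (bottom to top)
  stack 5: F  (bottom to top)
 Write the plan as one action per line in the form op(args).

putdown(F)
unstack(C, A)
putdown(C)
pickup(B)
stack(B, A)

step 1 (putdown(F)): towers=[A/C; B; D; E; F] holding=-
step 2 (unstack(C, A)): towers=[A; B; D; E; F] holding=C
step 3 (putdown(C)): towers=[A; B; C; D; E; F] holding=-
step 4 (pickup(B)): towers=[A; C; D; E; F] holding=B
step 5 (stack(B, A)): towers=[A/B; C; D; E; F] holding=-
goal check: towers=[A/B; C; D; E; F] holding=- — reached (length 5, optimal by BFS)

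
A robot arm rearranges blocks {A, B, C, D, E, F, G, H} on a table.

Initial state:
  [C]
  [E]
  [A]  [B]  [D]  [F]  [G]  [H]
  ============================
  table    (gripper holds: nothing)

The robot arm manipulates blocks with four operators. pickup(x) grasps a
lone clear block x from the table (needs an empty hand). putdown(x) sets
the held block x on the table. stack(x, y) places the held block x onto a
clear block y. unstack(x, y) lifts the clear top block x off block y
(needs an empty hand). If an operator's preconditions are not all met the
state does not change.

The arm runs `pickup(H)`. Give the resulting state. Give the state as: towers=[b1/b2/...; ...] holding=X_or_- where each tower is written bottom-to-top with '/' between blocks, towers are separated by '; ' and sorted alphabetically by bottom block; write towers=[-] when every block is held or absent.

before: towers=[A/E/C; B; D; F; G; H] holding=-
pre[pickup(H)]: clear(H) yes, ontable(H) yes, handempty yes
all met → apply pickup(H)
after:  towers=[A/E/C; B; D; F; G] holding=H

towers=[A/E/C; B; D; F; G] holding=H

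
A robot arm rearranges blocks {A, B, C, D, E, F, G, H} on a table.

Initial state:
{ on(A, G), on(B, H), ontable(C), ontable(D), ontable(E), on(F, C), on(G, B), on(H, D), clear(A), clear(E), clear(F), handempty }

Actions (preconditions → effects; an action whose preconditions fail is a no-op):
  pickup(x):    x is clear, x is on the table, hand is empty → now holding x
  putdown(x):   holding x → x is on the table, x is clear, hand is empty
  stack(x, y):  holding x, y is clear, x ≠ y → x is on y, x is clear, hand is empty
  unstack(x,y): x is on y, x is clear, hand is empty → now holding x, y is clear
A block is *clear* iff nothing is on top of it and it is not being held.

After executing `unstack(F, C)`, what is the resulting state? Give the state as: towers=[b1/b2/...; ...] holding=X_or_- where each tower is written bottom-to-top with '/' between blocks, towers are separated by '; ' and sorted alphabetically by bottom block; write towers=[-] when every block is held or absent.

towers=[C; D/H/B/G/A; E] holding=F

before: towers=[C/F; D/H/B/G/A; E] holding=-
pre[unstack(F, C)]: on(F,C) ok, clear(F) ok, handempty ok
all met → apply unstack(F, C)
after:  towers=[C; D/H/B/G/A; E] holding=F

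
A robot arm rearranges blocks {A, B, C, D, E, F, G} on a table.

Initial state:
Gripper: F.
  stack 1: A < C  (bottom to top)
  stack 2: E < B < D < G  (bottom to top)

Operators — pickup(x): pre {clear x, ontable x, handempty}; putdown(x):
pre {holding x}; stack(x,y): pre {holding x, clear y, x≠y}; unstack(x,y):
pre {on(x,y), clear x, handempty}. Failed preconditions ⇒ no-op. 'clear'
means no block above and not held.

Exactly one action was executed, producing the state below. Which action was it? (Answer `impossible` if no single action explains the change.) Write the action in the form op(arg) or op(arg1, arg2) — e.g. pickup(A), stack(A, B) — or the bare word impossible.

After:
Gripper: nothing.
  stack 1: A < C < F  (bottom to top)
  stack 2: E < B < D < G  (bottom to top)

stack(F, C)

target: towers=[A/C/F; E/B/D/G] holding=-
        putdown(F) → towers=[A/C; E/B/D/G; F] holding=-
       stack(F, G) → towers=[A/C; E/B/D/G/F] holding=-
       stack(F, C) → towers=[A/C/F; E/B/D/G] holding=-  ← match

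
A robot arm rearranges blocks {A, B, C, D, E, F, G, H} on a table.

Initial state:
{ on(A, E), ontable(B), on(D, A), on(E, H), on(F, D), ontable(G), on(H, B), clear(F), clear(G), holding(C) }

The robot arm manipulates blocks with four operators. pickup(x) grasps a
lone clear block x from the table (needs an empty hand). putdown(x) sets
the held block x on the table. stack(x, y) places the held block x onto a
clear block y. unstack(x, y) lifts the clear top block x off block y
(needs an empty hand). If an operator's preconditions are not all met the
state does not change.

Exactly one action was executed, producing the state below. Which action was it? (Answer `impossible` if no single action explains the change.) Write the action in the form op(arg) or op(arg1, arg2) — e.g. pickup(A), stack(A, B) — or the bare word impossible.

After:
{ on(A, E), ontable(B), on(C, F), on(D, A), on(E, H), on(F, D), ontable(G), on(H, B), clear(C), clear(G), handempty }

target: towers=[B/H/E/A/D/F/C; G] holding=-
        putdown(C) → towers=[B/H/E/A/D/F; C; G] holding=-
       stack(C, G) → towers=[B/H/E/A/D/F; G/C] holding=-
       stack(C, F) → towers=[B/H/E/A/D/F/C; G] holding=-  ← match

stack(C, F)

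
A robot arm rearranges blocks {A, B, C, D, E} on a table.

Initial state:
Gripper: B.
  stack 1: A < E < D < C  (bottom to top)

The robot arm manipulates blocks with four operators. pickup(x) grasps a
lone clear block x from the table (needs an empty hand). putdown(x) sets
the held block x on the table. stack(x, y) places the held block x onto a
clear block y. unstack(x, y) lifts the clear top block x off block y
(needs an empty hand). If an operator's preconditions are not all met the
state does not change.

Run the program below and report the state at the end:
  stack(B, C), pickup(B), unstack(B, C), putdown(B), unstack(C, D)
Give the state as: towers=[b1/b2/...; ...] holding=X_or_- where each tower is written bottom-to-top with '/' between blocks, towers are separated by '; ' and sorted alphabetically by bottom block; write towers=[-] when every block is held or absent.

step 1 (stack(B, C)): towers=[A/E/D/C/B] holding=-
step 2 (pickup(B)) [no-op]: towers=[A/E/D/C/B] holding=-
step 3 (unstack(B, C)): towers=[A/E/D/C] holding=B
step 4 (putdown(B)): towers=[A/E/D/C; B] holding=-
step 5 (unstack(C, D)): towers=[A/E/D; B] holding=C

towers=[A/E/D; B] holding=C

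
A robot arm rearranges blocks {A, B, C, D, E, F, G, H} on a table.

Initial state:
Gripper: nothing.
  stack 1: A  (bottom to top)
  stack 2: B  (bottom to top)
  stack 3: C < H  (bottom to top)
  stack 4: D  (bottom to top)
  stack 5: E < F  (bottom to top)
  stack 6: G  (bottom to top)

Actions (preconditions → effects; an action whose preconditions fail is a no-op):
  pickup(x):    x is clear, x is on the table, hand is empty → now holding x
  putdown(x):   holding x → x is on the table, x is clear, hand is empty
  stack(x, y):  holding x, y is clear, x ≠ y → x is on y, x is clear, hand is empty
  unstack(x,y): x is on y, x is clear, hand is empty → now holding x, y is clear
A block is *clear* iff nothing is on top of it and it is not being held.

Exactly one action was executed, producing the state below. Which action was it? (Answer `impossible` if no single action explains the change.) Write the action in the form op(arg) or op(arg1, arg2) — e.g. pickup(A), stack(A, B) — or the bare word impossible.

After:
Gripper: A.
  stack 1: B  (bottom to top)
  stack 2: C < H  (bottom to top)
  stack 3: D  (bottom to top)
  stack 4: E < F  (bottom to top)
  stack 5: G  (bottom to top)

target: towers=[B; C/H; D; E/F; G] holding=A
         pickup(G) → towers=[A; B; C/H; D; E/F] holding=G
         pickup(A) → towers=[B; C/H; D; E/F; G] holding=A  ← match
     unstack(H, C) → towers=[A; B; C; D; E/F; G] holding=H
         pickup(B) → towers=[A; C/H; D; E/F; G] holding=B
     unstack(F, E) → towers=[A; B; C/H; D; E; G] holding=F
         pickup(D) → towers=[A; B; C/H; E/F; G] holding=D

pickup(A)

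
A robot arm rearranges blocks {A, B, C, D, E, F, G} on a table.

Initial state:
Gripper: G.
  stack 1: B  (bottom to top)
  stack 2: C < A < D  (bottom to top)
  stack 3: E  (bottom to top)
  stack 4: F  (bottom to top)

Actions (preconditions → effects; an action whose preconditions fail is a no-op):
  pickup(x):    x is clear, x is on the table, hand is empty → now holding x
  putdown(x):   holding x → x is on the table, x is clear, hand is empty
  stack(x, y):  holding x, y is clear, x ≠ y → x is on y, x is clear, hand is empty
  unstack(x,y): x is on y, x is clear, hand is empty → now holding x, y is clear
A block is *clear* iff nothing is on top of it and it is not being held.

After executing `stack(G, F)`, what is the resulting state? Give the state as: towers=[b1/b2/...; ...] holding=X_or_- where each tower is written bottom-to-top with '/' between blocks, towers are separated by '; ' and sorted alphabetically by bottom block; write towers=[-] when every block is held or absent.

towers=[B; C/A/D; E; F/G] holding=-

before: towers=[B; C/A/D; E; F] holding=G
pre[stack(G, F)]: holding(G) yes, clear(F) yes, G≠F yes
all met → apply stack(G, F)
after:  towers=[B; C/A/D; E; F/G] holding=-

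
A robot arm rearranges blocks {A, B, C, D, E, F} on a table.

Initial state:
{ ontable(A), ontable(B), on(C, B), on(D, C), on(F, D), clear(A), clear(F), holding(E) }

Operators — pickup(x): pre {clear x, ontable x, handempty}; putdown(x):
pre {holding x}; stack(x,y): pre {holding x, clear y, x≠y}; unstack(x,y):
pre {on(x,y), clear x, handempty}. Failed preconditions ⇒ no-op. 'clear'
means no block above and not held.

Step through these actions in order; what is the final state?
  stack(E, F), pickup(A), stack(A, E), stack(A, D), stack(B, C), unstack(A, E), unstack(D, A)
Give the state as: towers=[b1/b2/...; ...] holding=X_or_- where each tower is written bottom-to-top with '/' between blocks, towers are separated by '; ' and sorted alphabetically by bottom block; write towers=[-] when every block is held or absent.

towers=[B/C/D/F/E] holding=A

step 1 (stack(E, F)): towers=[A; B/C/D/F/E] holding=-
step 2 (pickup(A)): towers=[B/C/D/F/E] holding=A
step 3 (stack(A, E)): towers=[B/C/D/F/E/A] holding=-
step 4 (stack(A, D)) [no-op]: towers=[B/C/D/F/E/A] holding=-
step 5 (stack(B, C)) [no-op]: towers=[B/C/D/F/E/A] holding=-
step 6 (unstack(A, E)): towers=[B/C/D/F/E] holding=A
step 7 (unstack(D, A)) [no-op]: towers=[B/C/D/F/E] holding=A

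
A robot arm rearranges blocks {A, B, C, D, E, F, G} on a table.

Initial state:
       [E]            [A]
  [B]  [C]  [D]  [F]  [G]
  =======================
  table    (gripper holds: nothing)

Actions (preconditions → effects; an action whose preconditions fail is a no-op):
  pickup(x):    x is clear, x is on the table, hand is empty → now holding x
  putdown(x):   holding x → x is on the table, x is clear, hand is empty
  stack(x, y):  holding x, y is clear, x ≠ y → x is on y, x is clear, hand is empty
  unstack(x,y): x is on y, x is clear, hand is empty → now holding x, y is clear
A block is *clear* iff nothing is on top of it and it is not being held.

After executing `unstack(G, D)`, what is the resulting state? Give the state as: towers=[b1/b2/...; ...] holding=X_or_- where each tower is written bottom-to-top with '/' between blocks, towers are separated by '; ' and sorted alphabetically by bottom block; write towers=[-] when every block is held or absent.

towers=[B; C/E; D; F; G/A] holding=-

before: towers=[B; C/E; D; F; G/A] holding=-
pre[unstack(G, D)]: on(G,D) ✗, clear(G) ✗, handempty ✓
on(G,D), clear(G) unmet → unstack(G, D) is a no-op
after:  towers=[B; C/E; D; F; G/A] holding=-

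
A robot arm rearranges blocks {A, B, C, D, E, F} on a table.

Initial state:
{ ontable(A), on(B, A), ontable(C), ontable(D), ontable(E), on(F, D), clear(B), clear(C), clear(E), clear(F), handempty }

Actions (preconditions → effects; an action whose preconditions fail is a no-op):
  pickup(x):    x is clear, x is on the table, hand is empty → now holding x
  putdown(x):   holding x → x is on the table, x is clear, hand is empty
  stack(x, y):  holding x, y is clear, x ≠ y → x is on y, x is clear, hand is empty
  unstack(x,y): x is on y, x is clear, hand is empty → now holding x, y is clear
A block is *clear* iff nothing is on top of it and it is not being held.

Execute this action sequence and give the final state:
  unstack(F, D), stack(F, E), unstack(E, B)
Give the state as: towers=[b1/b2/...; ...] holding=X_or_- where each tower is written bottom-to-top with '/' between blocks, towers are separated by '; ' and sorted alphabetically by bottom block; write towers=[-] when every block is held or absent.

towers=[A/B; C; D; E/F] holding=-

step 1 (unstack(F, D)): towers=[A/B; C; D; E] holding=F
step 2 (stack(F, E)): towers=[A/B; C; D; E/F] holding=-
step 3 (unstack(E, B)) [no-op]: towers=[A/B; C; D; E/F] holding=-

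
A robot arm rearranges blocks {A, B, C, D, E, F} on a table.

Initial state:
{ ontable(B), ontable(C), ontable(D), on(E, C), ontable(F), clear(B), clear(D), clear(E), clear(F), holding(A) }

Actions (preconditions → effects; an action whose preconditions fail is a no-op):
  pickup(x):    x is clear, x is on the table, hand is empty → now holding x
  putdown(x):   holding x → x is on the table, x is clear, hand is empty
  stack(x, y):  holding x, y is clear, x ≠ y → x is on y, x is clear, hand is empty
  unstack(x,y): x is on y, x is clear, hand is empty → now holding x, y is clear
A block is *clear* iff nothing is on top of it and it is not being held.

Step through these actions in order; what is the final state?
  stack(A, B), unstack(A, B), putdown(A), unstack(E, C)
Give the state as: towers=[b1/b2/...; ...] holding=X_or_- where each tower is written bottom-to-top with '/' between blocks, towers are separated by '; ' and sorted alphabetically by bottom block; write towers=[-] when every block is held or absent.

towers=[A; B; C; D; F] holding=E

step 1 (stack(A, B)): towers=[B/A; C/E; D; F] holding=-
step 2 (unstack(A, B)): towers=[B; C/E; D; F] holding=A
step 3 (putdown(A)): towers=[A; B; C/E; D; F] holding=-
step 4 (unstack(E, C)): towers=[A; B; C; D; F] holding=E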